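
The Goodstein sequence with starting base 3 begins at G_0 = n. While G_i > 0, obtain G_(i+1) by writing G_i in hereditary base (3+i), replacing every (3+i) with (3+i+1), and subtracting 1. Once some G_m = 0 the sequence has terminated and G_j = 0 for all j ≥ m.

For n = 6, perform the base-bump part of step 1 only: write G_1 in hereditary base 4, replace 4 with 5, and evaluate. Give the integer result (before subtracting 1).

8

6 —HB3→ 2·3 —bump→ 2·4 = 8 —(−1)→ 7
7 —HB4→ 4 + 3 —bump→ 5 + 3 = 8 —(−1)→ 7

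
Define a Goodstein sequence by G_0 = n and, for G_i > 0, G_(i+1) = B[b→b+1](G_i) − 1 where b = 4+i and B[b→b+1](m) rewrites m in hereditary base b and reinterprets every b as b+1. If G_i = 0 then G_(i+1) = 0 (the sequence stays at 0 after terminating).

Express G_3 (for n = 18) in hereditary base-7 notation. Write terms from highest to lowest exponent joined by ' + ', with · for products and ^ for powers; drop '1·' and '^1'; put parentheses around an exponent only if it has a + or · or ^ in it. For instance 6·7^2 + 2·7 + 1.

[0] 18 ≡ 4^2 + 2 (base 4). Lift 5: 27. −1: 26.
[1] 26 ≡ 5^2 + 1 (base 5). Lift 6: 37. −1: 36.
[2] 36 ≡ 6^2 (base 6). Lift 7: 49. −1: 48.
[3] 48 ≡ 6·7 + 6 (base 7). Lift 8: 54. −1: 53.

6·7 + 6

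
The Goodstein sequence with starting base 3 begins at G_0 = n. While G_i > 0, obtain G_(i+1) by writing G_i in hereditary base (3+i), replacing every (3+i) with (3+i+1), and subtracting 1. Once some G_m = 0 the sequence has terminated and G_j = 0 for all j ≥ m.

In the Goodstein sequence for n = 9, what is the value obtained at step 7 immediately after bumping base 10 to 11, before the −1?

(0) 9|_3 = 3^2 ↦ 4^2|_4 = 16 ⇒ 15
(1) 15|_4 = 3·4 + 3 ↦ 3·5 + 3|_5 = 18 ⇒ 17
(2) 17|_5 = 3·5 + 2 ↦ 3·6 + 2|_6 = 20 ⇒ 19
(3) 19|_6 = 3·6 + 1 ↦ 3·7 + 1|_7 = 22 ⇒ 21
(4) 21|_7 = 3·7 ↦ 3·8|_8 = 24 ⇒ 23
(5) 23|_8 = 2·8 + 7 ↦ 2·9 + 7|_9 = 25 ⇒ 24
(6) 24|_9 = 2·9 + 6 ↦ 2·10 + 6|_10 = 26 ⇒ 25
(7) 25|_10 = 2·10 + 5 ↦ 2·11 + 5|_11 = 27 ⇒ 26

27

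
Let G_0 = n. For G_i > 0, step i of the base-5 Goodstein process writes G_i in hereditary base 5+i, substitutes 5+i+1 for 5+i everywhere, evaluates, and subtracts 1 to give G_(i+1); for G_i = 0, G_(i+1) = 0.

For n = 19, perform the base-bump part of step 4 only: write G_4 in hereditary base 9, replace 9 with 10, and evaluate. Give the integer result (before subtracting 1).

19 —HB5→ 3·5 + 4 —bump→ 3·6 + 4 = 22 —(−1)→ 21
21 —HB6→ 3·6 + 3 —bump→ 3·7 + 3 = 24 —(−1)→ 23
23 —HB7→ 3·7 + 2 —bump→ 3·8 + 2 = 26 —(−1)→ 25
25 —HB8→ 3·8 + 1 —bump→ 3·9 + 1 = 28 —(−1)→ 27
27 —HB9→ 3·9 —bump→ 3·10 = 30 —(−1)→ 29

30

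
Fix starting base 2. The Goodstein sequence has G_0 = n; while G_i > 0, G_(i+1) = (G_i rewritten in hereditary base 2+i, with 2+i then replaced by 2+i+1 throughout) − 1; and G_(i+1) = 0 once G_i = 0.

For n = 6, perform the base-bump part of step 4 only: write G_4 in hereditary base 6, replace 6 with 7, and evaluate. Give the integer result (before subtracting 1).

98040

G_0 = 6. HB_2(6) = 2^2 + 2. Bump = 30. G_1 = 29.
G_1 = 29. HB_3(29) = 3^3 + 2. Bump = 258. G_2 = 257.
G_2 = 257. HB_4(257) = 4^4 + 1. Bump = 3126. G_3 = 3125.
G_3 = 3125. HB_5(3125) = 5^5. Bump = 46656. G_4 = 46655.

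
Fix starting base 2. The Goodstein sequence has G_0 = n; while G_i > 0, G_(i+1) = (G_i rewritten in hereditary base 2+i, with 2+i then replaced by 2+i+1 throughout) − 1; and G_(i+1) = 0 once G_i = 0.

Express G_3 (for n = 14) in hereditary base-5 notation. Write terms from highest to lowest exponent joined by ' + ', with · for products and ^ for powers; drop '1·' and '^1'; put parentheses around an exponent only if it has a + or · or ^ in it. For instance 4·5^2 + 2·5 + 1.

[0] 14 ≡ 2^(2 + 1) + 2^2 + 2 (base 2). Lift 3: 111. −1: 110.
[1] 110 ≡ 3^(3 + 1) + 3^3 + 2 (base 3). Lift 4: 1282. −1: 1281.
[2] 1281 ≡ 4^(4 + 1) + 4^4 + 1 (base 4). Lift 5: 18751. −1: 18750.
[3] 18750 ≡ 5^(5 + 1) + 5^5 (base 5). Lift 6: 326592. −1: 326591.

5^(5 + 1) + 5^5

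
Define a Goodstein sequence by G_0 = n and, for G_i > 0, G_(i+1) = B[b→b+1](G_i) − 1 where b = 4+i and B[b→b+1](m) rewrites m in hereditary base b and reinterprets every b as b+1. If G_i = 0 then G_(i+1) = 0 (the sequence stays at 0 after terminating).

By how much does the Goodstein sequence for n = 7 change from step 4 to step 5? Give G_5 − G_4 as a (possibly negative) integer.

-1

G_0=7  [base 4] 4 + 3  →[4↦5]→  5 + 3 = 8  −1 ⇒ G_1=7
G_1=7  [base 5] 5 + 2  →[5↦6]→  6 + 2 = 8  −1 ⇒ G_2=7
G_2=7  [base 6] 6 + 1  →[6↦7]→  7 + 1 = 8  −1 ⇒ G_3=7
G_3=7  [base 7] 7  →[7↦8]→  8 = 8  −1 ⇒ G_4=7
G_4=7  [base 8] 7  →[8↦9]→  7 = 7  −1 ⇒ G_5=6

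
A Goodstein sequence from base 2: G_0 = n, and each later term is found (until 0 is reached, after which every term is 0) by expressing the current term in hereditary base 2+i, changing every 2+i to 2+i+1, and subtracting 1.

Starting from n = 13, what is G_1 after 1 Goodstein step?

108

G_0 = 13. HB_2(13) = 2^(2 + 1) + 2^2 + 1. Bump = 109. G_1 = 108.
G_1 = 108. HB_3(108) = 3^(3 + 1) + 3^3. Bump = 1280. G_2 = 1279.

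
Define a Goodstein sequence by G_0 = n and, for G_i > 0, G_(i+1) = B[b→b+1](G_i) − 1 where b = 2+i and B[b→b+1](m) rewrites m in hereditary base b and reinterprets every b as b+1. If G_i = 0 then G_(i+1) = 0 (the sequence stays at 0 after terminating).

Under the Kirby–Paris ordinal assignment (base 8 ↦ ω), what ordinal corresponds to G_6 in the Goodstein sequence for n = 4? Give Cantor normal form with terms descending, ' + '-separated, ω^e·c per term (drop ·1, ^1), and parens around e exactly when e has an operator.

ω^2·2 + ω + 3

i=0: 4 = 2^2 (b=2); 2→3: 3^3 = 27; 27−1 = 26
i=1: 26 = 2·3^2 + 2·3 + 2 (b=3); 3→4: 2·4^2 + 2·4 + 2 = 42; 42−1 = 41
i=2: 41 = 2·4^2 + 2·4 + 1 (b=4); 4→5: 2·5^2 + 2·5 + 1 = 61; 61−1 = 60
i=3: 60 = 2·5^2 + 2·5 (b=5); 5→6: 2·6^2 + 2·6 = 84; 84−1 = 83
i=4: 83 = 2·6^2 + 6 + 5 (b=6); 6→7: 2·7^2 + 7 + 5 = 110; 110−1 = 109
i=5: 109 = 2·7^2 + 7 + 4 (b=7); 7→8: 2·8^2 + 8 + 4 = 140; 140−1 = 139
i=6: 139 = 2·8^2 + 8 + 3 (b=8); 8→9: 2·9^2 + 9 + 3 = 174; 174−1 = 173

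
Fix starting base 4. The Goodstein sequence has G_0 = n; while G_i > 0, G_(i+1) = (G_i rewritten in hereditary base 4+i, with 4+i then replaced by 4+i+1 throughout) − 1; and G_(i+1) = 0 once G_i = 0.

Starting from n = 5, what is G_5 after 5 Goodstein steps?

i=0: 5 = 4 + 1 (b=4); 4→5: 5 + 1 = 6; 6−1 = 5
i=1: 5 = 5 (b=5); 5→6: 6 = 6; 6−1 = 5
i=2: 5 = 5 (b=6); 6→7: 5 = 5; 5−1 = 4
i=3: 4 = 4 (b=7); 7→8: 4 = 4; 4−1 = 3
i=4: 3 = 3 (b=8); 8→9: 3 = 3; 3−1 = 2
i=5: 2 = 2 (b=9); 9→10: 2 = 2; 2−1 = 1

2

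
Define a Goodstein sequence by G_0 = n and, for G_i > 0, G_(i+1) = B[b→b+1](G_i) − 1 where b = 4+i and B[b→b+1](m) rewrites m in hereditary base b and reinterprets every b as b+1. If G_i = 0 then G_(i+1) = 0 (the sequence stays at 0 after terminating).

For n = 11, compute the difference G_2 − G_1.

11 —HB4→ 2·4 + 3 —bump→ 2·5 + 3 = 13 —(−1)→ 12
12 —HB5→ 2·5 + 2 —bump→ 2·6 + 2 = 14 —(−1)→ 13

1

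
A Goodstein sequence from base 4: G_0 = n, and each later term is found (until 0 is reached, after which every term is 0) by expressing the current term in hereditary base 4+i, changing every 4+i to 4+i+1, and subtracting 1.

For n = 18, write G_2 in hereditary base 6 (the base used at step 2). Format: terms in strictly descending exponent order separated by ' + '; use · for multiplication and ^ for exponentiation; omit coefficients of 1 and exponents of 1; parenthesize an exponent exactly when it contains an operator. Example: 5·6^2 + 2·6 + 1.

6^2

18 —HB4→ 4^2 + 2 —bump→ 5^2 + 2 = 27 —(−1)→ 26
26 —HB5→ 5^2 + 1 —bump→ 6^2 + 1 = 37 —(−1)→ 36
36 —HB6→ 6^2 —bump→ 7^2 = 49 —(−1)→ 48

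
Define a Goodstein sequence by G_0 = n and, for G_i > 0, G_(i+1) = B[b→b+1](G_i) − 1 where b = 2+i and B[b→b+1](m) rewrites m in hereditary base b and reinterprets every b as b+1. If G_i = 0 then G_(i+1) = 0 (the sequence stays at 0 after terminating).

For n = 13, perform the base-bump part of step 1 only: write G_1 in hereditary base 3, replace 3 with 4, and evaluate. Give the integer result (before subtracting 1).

1280

G_0 = 13. HB_2(13) = 2^(2 + 1) + 2^2 + 1. Bump = 109. G_1 = 108.
G_1 = 108. HB_3(108) = 3^(3 + 1) + 3^3. Bump = 1280. G_2 = 1279.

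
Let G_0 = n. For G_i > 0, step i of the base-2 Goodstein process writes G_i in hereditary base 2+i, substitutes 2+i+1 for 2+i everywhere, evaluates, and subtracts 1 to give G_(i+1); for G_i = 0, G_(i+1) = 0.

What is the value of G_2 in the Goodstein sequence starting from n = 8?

step 0: 8 = 2^(2 + 1); sub 3 for 2: 3^(3 + 1); = 81; G_1 = 81−1 = 80
step 1: 80 = 2·3^3 + 2·3^2 + 2·3 + 2; sub 4 for 3: 2·4^4 + 2·4^2 + 2·4 + 2; = 554; G_2 = 554−1 = 553

553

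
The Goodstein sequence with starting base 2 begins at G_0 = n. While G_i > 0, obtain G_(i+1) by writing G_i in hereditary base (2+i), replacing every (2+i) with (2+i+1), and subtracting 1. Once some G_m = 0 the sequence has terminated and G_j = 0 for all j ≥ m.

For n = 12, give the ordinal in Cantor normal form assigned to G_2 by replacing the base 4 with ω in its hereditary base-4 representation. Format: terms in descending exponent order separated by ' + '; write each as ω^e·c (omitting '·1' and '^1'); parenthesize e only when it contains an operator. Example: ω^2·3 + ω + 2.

i=0: 12 = 2^(2 + 1) + 2^2 (b=2); 2→3: 3^(3 + 1) + 3^3 = 108; 108−1 = 107
i=1: 107 = 3^(3 + 1) + 2·3^2 + 2·3 + 2 (b=3); 3→4: 4^(4 + 1) + 2·4^2 + 2·4 + 2 = 1066; 1066−1 = 1065
i=2: 1065 = 4^(4 + 1) + 2·4^2 + 2·4 + 1 (b=4); 4→5: 5^(5 + 1) + 2·5^2 + 2·5 + 1 = 15686; 15686−1 = 15685

ω^(ω + 1) + ω^2·2 + ω·2 + 1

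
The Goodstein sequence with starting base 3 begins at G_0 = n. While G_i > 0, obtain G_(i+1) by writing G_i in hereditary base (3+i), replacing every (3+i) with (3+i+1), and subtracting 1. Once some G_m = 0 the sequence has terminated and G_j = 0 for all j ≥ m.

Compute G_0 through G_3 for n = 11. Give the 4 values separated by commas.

11 —HB3→ 3^2 + 2 —bump→ 4^2 + 2 = 18 —(−1)→ 17
17 —HB4→ 4^2 + 1 —bump→ 5^2 + 1 = 26 —(−1)→ 25
25 —HB5→ 5^2 —bump→ 6^2 = 36 —(−1)→ 35

11, 17, 25, 35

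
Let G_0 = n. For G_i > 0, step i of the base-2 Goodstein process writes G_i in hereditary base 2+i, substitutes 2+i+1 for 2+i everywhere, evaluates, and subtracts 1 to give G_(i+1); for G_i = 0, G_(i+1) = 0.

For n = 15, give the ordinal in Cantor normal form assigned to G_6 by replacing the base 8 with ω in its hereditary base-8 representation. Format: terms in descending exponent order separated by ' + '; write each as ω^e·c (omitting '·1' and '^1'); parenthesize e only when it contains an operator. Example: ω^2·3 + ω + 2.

ω^(ω + 1) + ω^7·7 + ω^6·7 + ω^5·7 + ω^4·7 + ω^3·7 + ω^2·7 + ω·7 + 7

G_0=15  [base 2] 2^(2 + 1) + 2^2 + 2 + 1  →[2↦3]→  3^(3 + 1) + 3^3 + 3 + 1 = 112  −1 ⇒ G_1=111
G_1=111  [base 3] 3^(3 + 1) + 3^3 + 3  →[3↦4]→  4^(4 + 1) + 4^4 + 4 = 1284  −1 ⇒ G_2=1283
G_2=1283  [base 4] 4^(4 + 1) + 4^4 + 3  →[4↦5]→  5^(5 + 1) + 5^5 + 3 = 18753  −1 ⇒ G_3=18752
G_3=18752  [base 5] 5^(5 + 1) + 5^5 + 2  →[5↦6]→  6^(6 + 1) + 6^6 + 2 = 326594  −1 ⇒ G_4=326593
G_4=326593  [base 6] 6^(6 + 1) + 6^6 + 1  →[6↦7]→  7^(7 + 1) + 7^7 + 1 = 6588345  −1 ⇒ G_5=6588344
G_5=6588344  [base 7] 7^(7 + 1) + 7^7  →[7↦8]→  8^(8 + 1) + 8^8 = 150994944  −1 ⇒ G_6=150994943
G_6=150994943  [base 8] 8^(8 + 1) + 7·8^7 + 7·8^6 + 7·8^5 + 7·8^4 + 7·8^3 + 7·8^2 + 7·8 + 7  →[8↦9]→  9^(9 + 1) + 7·9^7 + 7·9^6 + 7·9^5 + 7·9^4 + 7·9^3 + 7·9^2 + 7·9 + 7 = 3524450281  −1 ⇒ G_7=3524450280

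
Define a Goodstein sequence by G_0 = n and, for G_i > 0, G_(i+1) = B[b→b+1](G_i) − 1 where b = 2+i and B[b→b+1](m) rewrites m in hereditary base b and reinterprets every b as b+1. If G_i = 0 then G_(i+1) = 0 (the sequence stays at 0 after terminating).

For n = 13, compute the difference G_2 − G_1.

1171

13 —HB2→ 2^(2 + 1) + 2^2 + 1 —bump→ 3^(3 + 1) + 3^3 + 1 = 109 —(−1)→ 108
108 —HB3→ 3^(3 + 1) + 3^3 —bump→ 4^(4 + 1) + 4^4 = 1280 —(−1)→ 1279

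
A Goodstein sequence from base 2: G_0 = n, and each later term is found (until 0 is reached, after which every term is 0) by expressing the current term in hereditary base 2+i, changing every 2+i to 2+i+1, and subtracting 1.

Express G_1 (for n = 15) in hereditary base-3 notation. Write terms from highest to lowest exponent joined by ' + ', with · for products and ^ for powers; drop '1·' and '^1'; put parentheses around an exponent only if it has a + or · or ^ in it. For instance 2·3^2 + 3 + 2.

G_0 = 15. HB_2(15) = 2^(2 + 1) + 2^2 + 2 + 1. Bump = 112. G_1 = 111.
G_1 = 111. HB_3(111) = 3^(3 + 1) + 3^3 + 3. Bump = 1284. G_2 = 1283.

3^(3 + 1) + 3^3 + 3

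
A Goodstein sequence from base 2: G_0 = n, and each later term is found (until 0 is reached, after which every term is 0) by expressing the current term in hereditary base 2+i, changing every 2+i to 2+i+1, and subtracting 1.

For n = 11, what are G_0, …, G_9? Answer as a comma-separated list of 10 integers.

i=0: 11 = 2^(2 + 1) + 2 + 1 (b=2); 2→3: 3^(3 + 1) + 3 + 1 = 85; 85−1 = 84
i=1: 84 = 3^(3 + 1) + 3 (b=3); 3→4: 4^(4 + 1) + 4 = 1028; 1028−1 = 1027
i=2: 1027 = 4^(4 + 1) + 3 (b=4); 4→5: 5^(5 + 1) + 3 = 15628; 15628−1 = 15627
i=3: 15627 = 5^(5 + 1) + 2 (b=5); 5→6: 6^(6 + 1) + 2 = 279938; 279938−1 = 279937
i=4: 279937 = 6^(6 + 1) + 1 (b=6); 6→7: 7^(7 + 1) + 1 = 5764802; 5764802−1 = 5764801
i=5: 5764801 = 7^(7 + 1) (b=7); 7→8: 8^(8 + 1) = 134217728; 134217728−1 = 134217727
i=6: 134217727 = 7·8^8 + 7·8^7 + 7·8^6 + 7·8^5 + 7·8^4 + 7·8^3 + 7·8^2 + 7·8 + 7 (b=8); 8→9: 7·9^9 + 7·9^7 + 7·9^6 + 7·9^5 + 7·9^4 + 7·9^3 + 7·9^2 + 7·9 + 7 = 2749609303; 2749609303−1 = 2749609302
i=7: 2749609302 = 7·9^9 + 7·9^7 + 7·9^6 + 7·9^5 + 7·9^4 + 7·9^3 + 7·9^2 + 7·9 + 6 (b=9); 9→10: 7·10^10 + 7·10^7 + 7·10^6 + 7·10^5 + 7·10^4 + 7·10^3 + 7·10^2 + 7·10 + 6 = 70077777776; 70077777776−1 = 70077777775
i=8: 70077777775 = 7·10^10 + 7·10^7 + 7·10^6 + 7·10^5 + 7·10^4 + 7·10^3 + 7·10^2 + 7·10 + 5 (b=10); 10→11: 7·11^11 + 7·11^7 + 7·11^6 + 7·11^5 + 7·11^4 + 7·11^3 + 7·11^2 + 7·11 + 5 = 1997331745491; 1997331745491−1 = 1997331745490

11, 84, 1027, 15627, 279937, 5764801, 134217727, 2749609302, 70077777775, 1997331745490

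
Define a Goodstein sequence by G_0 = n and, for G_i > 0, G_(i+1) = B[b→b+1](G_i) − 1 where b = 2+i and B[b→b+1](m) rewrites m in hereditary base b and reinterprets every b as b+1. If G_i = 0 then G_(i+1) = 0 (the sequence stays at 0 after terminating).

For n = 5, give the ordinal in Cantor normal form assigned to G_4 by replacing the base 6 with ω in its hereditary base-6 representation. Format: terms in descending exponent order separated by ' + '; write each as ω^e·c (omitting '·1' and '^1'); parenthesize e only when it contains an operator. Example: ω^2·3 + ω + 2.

base 2: 5 = 2^2 + 1; at 3: 3^3 + 1 = 28; next = 27
base 3: 27 = 3^3; at 4: 4^4 = 256; next = 255
base 4: 255 = 3·4^3 + 3·4^2 + 3·4 + 3; at 5: 3·5^3 + 3·5^2 + 3·5 + 3 = 468; next = 467
base 5: 467 = 3·5^3 + 3·5^2 + 3·5 + 2; at 6: 3·6^3 + 3·6^2 + 3·6 + 2 = 776; next = 775
base 6: 775 = 3·6^3 + 3·6^2 + 3·6 + 1; at 7: 3·7^3 + 3·7^2 + 3·7 + 1 = 1198; next = 1197

ω^3·3 + ω^2·3 + ω·3 + 1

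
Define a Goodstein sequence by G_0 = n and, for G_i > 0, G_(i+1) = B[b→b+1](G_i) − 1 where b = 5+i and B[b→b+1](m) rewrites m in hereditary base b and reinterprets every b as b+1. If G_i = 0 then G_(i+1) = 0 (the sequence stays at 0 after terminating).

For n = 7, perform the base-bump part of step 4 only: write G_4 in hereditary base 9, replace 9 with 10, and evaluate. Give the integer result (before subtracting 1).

6

7 —HB5→ 5 + 2 —bump→ 6 + 2 = 8 —(−1)→ 7
7 —HB6→ 6 + 1 —bump→ 7 + 1 = 8 —(−1)→ 7
7 —HB7→ 7 —bump→ 8 = 8 —(−1)→ 7
7 —HB8→ 7 —bump→ 7 = 7 —(−1)→ 6
6 —HB9→ 6 —bump→ 6 = 6 —(−1)→ 5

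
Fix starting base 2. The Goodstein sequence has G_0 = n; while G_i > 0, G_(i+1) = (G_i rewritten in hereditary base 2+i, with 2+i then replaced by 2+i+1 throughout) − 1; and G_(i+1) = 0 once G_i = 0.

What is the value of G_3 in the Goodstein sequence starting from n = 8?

step 0: 8 = 2^(2 + 1); sub 3 for 2: 3^(3 + 1); = 81; G_1 = 81−1 = 80
step 1: 80 = 2·3^3 + 2·3^2 + 2·3 + 2; sub 4 for 3: 2·4^4 + 2·4^2 + 2·4 + 2; = 554; G_2 = 554−1 = 553
step 2: 553 = 2·4^4 + 2·4^2 + 2·4 + 1; sub 5 for 4: 2·5^5 + 2·5^2 + 2·5 + 1; = 6311; G_3 = 6311−1 = 6310
step 3: 6310 = 2·5^5 + 2·5^2 + 2·5; sub 6 for 5: 2·6^6 + 2·6^2 + 2·6; = 93396; G_4 = 93396−1 = 93395

6310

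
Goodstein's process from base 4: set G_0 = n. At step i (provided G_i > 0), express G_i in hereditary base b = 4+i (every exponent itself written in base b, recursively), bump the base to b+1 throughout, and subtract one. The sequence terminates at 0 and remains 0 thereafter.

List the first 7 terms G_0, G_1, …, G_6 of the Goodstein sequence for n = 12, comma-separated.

G_0=12  [base 4] 3·4  →[4↦5]→  3·5 = 15  −1 ⇒ G_1=14
G_1=14  [base 5] 2·5 + 4  →[5↦6]→  2·6 + 4 = 16  −1 ⇒ G_2=15
G_2=15  [base 6] 2·6 + 3  →[6↦7]→  2·7 + 3 = 17  −1 ⇒ G_3=16
G_3=16  [base 7] 2·7 + 2  →[7↦8]→  2·8 + 2 = 18  −1 ⇒ G_4=17
G_4=17  [base 8] 2·8 + 1  →[8↦9]→  2·9 + 1 = 19  −1 ⇒ G_5=18
G_5=18  [base 9] 2·9  →[9↦10]→  2·10 = 20  −1 ⇒ G_6=19

12, 14, 15, 16, 17, 18, 19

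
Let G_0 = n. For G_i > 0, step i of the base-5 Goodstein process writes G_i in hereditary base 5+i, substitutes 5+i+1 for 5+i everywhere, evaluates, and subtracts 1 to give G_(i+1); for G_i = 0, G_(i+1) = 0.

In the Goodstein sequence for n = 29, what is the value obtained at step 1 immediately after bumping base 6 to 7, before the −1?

52

base 5: 29 = 5^2 + 4; at 6: 6^2 + 4 = 40; next = 39
base 6: 39 = 6^2 + 3; at 7: 7^2 + 3 = 52; next = 51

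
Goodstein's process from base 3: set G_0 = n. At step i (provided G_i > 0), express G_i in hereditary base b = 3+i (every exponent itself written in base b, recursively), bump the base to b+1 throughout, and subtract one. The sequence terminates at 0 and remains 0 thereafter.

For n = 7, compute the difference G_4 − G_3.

0

i=0: 7 = 2·3 + 1 (b=3); 3→4: 2·4 + 1 = 9; 9−1 = 8
i=1: 8 = 2·4 (b=4); 4→5: 2·5 = 10; 10−1 = 9
i=2: 9 = 5 + 4 (b=5); 5→6: 6 + 4 = 10; 10−1 = 9
i=3: 9 = 6 + 3 (b=6); 6→7: 7 + 3 = 10; 10−1 = 9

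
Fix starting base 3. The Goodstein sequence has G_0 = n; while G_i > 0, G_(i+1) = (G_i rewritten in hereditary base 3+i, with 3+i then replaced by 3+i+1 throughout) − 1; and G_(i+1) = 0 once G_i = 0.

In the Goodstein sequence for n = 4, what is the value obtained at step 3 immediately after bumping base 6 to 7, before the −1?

base 3: 4 = 3 + 1; at 4: 4 + 1 = 5; next = 4
base 4: 4 = 4; at 5: 5 = 5; next = 4
base 5: 4 = 4; at 6: 4 = 4; next = 3
base 6: 3 = 3; at 7: 3 = 3; next = 2

3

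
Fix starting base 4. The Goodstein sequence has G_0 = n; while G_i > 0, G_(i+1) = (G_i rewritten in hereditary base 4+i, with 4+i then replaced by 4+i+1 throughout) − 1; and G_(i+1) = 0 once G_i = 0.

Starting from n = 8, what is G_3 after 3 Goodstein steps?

G_0 = 8. HB_4(8) = 2·4. Bump = 10. G_1 = 9.
G_1 = 9. HB_5(9) = 5 + 4. Bump = 10. G_2 = 9.
G_2 = 9. HB_6(9) = 6 + 3. Bump = 10. G_3 = 9.
G_3 = 9. HB_7(9) = 7 + 2. Bump = 10. G_4 = 9.

9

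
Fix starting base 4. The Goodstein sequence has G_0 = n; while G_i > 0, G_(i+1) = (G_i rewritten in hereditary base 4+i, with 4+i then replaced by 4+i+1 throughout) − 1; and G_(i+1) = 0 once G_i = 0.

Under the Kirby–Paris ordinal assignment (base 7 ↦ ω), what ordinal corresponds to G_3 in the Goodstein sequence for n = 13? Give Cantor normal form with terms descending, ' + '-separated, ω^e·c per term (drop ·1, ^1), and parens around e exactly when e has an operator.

ω·2 + 4

G_0 = 13. HB_4(13) = 3·4 + 1. Bump = 16. G_1 = 15.
G_1 = 15. HB_5(15) = 3·5. Bump = 18. G_2 = 17.
G_2 = 17. HB_6(17) = 2·6 + 5. Bump = 19. G_3 = 18.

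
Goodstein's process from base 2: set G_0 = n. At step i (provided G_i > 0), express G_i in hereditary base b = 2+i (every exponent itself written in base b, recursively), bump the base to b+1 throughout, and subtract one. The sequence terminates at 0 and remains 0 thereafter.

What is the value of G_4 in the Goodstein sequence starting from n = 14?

326591

14 —HB2→ 2^(2 + 1) + 2^2 + 2 —bump→ 3^(3 + 1) + 3^3 + 3 = 111 —(−1)→ 110
110 —HB3→ 3^(3 + 1) + 3^3 + 2 —bump→ 4^(4 + 1) + 4^4 + 2 = 1282 —(−1)→ 1281
1281 —HB4→ 4^(4 + 1) + 4^4 + 1 —bump→ 5^(5 + 1) + 5^5 + 1 = 18751 —(−1)→ 18750
18750 —HB5→ 5^(5 + 1) + 5^5 —bump→ 6^(6 + 1) + 6^6 = 326592 —(−1)→ 326591
326591 —HB6→ 6^(6 + 1) + 5·6^5 + 5·6^4 + 5·6^3 + 5·6^2 + 5·6 + 5 —bump→ 7^(7 + 1) + 5·7^5 + 5·7^4 + 5·7^3 + 5·7^2 + 5·7 + 5 = 5862841 —(−1)→ 5862840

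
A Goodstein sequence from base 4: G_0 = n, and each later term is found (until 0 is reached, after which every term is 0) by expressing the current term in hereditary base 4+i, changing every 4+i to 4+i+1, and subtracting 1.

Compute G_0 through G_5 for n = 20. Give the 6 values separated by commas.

20, 29, 39, 51, 65, 81

step 0: 20 = 4^2 + 4; sub 5 for 4: 5^2 + 5; = 30; G_1 = 30−1 = 29
step 1: 29 = 5^2 + 4; sub 6 for 5: 6^2 + 4; = 40; G_2 = 40−1 = 39
step 2: 39 = 6^2 + 3; sub 7 for 6: 7^2 + 3; = 52; G_3 = 52−1 = 51
step 3: 51 = 7^2 + 2; sub 8 for 7: 8^2 + 2; = 66; G_4 = 66−1 = 65
step 4: 65 = 8^2 + 1; sub 9 for 8: 9^2 + 1; = 82; G_5 = 82−1 = 81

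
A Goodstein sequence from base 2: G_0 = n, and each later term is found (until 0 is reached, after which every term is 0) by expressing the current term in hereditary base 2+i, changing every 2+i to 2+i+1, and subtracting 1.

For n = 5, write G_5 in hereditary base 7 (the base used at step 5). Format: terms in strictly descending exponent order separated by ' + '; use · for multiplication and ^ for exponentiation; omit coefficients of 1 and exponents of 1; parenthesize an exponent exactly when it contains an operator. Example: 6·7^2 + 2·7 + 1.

i=0: 5 = 2^2 + 1 (b=2); 2→3: 3^3 + 1 = 28; 28−1 = 27
i=1: 27 = 3^3 (b=3); 3→4: 4^4 = 256; 256−1 = 255
i=2: 255 = 3·4^3 + 3·4^2 + 3·4 + 3 (b=4); 4→5: 3·5^3 + 3·5^2 + 3·5 + 3 = 468; 468−1 = 467
i=3: 467 = 3·5^3 + 3·5^2 + 3·5 + 2 (b=5); 5→6: 3·6^3 + 3·6^2 + 3·6 + 2 = 776; 776−1 = 775
i=4: 775 = 3·6^3 + 3·6^2 + 3·6 + 1 (b=6); 6→7: 3·7^3 + 3·7^2 + 3·7 + 1 = 1198; 1198−1 = 1197

3·7^3 + 3·7^2 + 3·7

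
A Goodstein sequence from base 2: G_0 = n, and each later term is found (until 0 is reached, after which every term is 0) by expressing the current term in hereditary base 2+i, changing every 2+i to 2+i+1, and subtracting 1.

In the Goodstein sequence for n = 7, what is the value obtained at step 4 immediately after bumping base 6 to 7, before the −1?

G_0=7  [base 2] 2^2 + 2 + 1  →[2↦3]→  3^3 + 3 + 1 = 31  −1 ⇒ G_1=30
G_1=30  [base 3] 3^3 + 3  →[3↦4]→  4^4 + 4 = 260  −1 ⇒ G_2=259
G_2=259  [base 4] 4^4 + 3  →[4↦5]→  5^5 + 3 = 3128  −1 ⇒ G_3=3127
G_3=3127  [base 5] 5^5 + 2  →[5↦6]→  6^6 + 2 = 46658  −1 ⇒ G_4=46657
G_4=46657  [base 6] 6^6 + 1  →[6↦7]→  7^7 + 1 = 823544  −1 ⇒ G_5=823543

823544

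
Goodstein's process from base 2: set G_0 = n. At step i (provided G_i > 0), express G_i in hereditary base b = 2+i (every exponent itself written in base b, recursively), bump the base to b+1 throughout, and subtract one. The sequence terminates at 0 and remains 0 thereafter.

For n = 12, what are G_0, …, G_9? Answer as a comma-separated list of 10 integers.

i=0: 12 = 2^(2 + 1) + 2^2 (b=2); 2→3: 3^(3 + 1) + 3^3 = 108; 108−1 = 107
i=1: 107 = 3^(3 + 1) + 2·3^2 + 2·3 + 2 (b=3); 3→4: 4^(4 + 1) + 2·4^2 + 2·4 + 2 = 1066; 1066−1 = 1065
i=2: 1065 = 4^(4 + 1) + 2·4^2 + 2·4 + 1 (b=4); 4→5: 5^(5 + 1) + 2·5^2 + 2·5 + 1 = 15686; 15686−1 = 15685
i=3: 15685 = 5^(5 + 1) + 2·5^2 + 2·5 (b=5); 5→6: 6^(6 + 1) + 2·6^2 + 2·6 = 280020; 280020−1 = 280019
i=4: 280019 = 6^(6 + 1) + 2·6^2 + 6 + 5 (b=6); 6→7: 7^(7 + 1) + 2·7^2 + 7 + 5 = 5764911; 5764911−1 = 5764910
i=5: 5764910 = 7^(7 + 1) + 2·7^2 + 7 + 4 (b=7); 7→8: 8^(8 + 1) + 2·8^2 + 8 + 4 = 134217868; 134217868−1 = 134217867
i=6: 134217867 = 8^(8 + 1) + 2·8^2 + 8 + 3 (b=8); 8→9: 9^(9 + 1) + 2·9^2 + 9 + 3 = 3486784575; 3486784575−1 = 3486784574
i=7: 3486784574 = 9^(9 + 1) + 2·9^2 + 9 + 2 (b=9); 9→10: 10^(10 + 1) + 2·10^2 + 10 + 2 = 100000000212; 100000000212−1 = 100000000211
i=8: 100000000211 = 10^(10 + 1) + 2·10^2 + 10 + 1 (b=10); 10→11: 11^(11 + 1) + 2·11^2 + 11 + 1 = 3138428376975; 3138428376975−1 = 3138428376974

12, 107, 1065, 15685, 280019, 5764910, 134217867, 3486784574, 100000000211, 3138428376974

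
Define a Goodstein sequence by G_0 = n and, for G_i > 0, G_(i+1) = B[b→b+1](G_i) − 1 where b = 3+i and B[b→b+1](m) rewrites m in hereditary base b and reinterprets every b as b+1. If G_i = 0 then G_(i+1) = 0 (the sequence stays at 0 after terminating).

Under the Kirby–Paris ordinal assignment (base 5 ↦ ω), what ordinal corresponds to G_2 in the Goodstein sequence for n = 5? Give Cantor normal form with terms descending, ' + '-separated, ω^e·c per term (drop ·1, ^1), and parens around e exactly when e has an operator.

ω

i=0: 5 = 3 + 2 (b=3); 3→4: 4 + 2 = 6; 6−1 = 5
i=1: 5 = 4 + 1 (b=4); 4→5: 5 + 1 = 6; 6−1 = 5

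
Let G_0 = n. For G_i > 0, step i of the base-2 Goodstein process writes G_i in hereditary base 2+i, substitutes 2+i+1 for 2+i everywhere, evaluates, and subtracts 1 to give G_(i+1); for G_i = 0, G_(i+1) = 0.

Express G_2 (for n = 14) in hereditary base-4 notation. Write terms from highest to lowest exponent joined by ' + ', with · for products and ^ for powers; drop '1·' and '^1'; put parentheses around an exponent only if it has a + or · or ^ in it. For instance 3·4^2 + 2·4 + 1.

step 0: 14 = 2^(2 + 1) + 2^2 + 2; sub 3 for 2: 3^(3 + 1) + 3^3 + 3; = 111; G_1 = 111−1 = 110
step 1: 110 = 3^(3 + 1) + 3^3 + 2; sub 4 for 3: 4^(4 + 1) + 4^4 + 2; = 1282; G_2 = 1282−1 = 1281
step 2: 1281 = 4^(4 + 1) + 4^4 + 1; sub 5 for 4: 5^(5 + 1) + 5^5 + 1; = 18751; G_3 = 18751−1 = 18750

4^(4 + 1) + 4^4 + 1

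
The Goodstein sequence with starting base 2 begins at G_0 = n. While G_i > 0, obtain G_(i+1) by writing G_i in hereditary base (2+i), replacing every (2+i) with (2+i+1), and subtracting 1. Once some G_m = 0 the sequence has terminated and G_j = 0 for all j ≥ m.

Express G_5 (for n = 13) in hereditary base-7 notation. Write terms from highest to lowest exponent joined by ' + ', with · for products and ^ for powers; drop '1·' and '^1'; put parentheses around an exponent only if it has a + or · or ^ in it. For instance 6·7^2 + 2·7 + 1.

7^(7 + 1) + 3·7^3 + 3·7^2 + 3·7

G_0 = 13. HB_2(13) = 2^(2 + 1) + 2^2 + 1. Bump = 109. G_1 = 108.
G_1 = 108. HB_3(108) = 3^(3 + 1) + 3^3. Bump = 1280. G_2 = 1279.
G_2 = 1279. HB_4(1279) = 4^(4 + 1) + 3·4^3 + 3·4^2 + 3·4 + 3. Bump = 16093. G_3 = 16092.
G_3 = 16092. HB_5(16092) = 5^(5 + 1) + 3·5^3 + 3·5^2 + 3·5 + 2. Bump = 280712. G_4 = 280711.
G_4 = 280711. HB_6(280711) = 6^(6 + 1) + 3·6^3 + 3·6^2 + 3·6 + 1. Bump = 5765999. G_5 = 5765998.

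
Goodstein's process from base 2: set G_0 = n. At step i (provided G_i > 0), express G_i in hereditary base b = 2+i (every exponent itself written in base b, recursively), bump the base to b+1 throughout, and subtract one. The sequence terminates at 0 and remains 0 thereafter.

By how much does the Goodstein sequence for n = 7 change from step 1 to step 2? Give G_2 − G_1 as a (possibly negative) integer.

[0] 7 ≡ 2^2 + 2 + 1 (base 2). Lift 3: 31. −1: 30.
[1] 30 ≡ 3^3 + 3 (base 3). Lift 4: 260. −1: 259.

229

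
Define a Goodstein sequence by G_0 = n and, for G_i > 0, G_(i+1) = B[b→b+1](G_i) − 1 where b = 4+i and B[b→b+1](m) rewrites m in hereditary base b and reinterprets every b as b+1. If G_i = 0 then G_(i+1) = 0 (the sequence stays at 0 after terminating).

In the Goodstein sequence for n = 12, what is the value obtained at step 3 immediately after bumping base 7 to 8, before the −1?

G_0 = 12. HB_4(12) = 3·4. Bump = 15. G_1 = 14.
G_1 = 14. HB_5(14) = 2·5 + 4. Bump = 16. G_2 = 15.
G_2 = 15. HB_6(15) = 2·6 + 3. Bump = 17. G_3 = 16.
G_3 = 16. HB_7(16) = 2·7 + 2. Bump = 18. G_4 = 17.

18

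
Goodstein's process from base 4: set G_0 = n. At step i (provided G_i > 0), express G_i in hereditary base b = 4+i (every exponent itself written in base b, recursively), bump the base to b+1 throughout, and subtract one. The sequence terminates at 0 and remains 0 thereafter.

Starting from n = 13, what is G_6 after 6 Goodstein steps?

i=0: 13 = 3·4 + 1 (b=4); 4→5: 3·5 + 1 = 16; 16−1 = 15
i=1: 15 = 3·5 (b=5); 5→6: 3·6 = 18; 18−1 = 17
i=2: 17 = 2·6 + 5 (b=6); 6→7: 2·7 + 5 = 19; 19−1 = 18
i=3: 18 = 2·7 + 4 (b=7); 7→8: 2·8 + 4 = 20; 20−1 = 19
i=4: 19 = 2·8 + 3 (b=8); 8→9: 2·9 + 3 = 21; 21−1 = 20
i=5: 20 = 2·9 + 2 (b=9); 9→10: 2·10 + 2 = 22; 22−1 = 21
i=6: 21 = 2·10 + 1 (b=10); 10→11: 2·11 + 1 = 23; 23−1 = 22

21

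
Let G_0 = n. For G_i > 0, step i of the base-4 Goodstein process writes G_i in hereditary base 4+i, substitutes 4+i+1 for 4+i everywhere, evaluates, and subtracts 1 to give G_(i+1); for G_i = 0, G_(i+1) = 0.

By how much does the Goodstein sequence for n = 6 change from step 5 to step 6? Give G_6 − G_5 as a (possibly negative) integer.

-1

6 —HB4→ 4 + 2 —bump→ 5 + 2 = 7 —(−1)→ 6
6 —HB5→ 5 + 1 —bump→ 6 + 1 = 7 —(−1)→ 6
6 —HB6→ 6 —bump→ 7 = 7 —(−1)→ 6
6 —HB7→ 6 —bump→ 6 = 6 —(−1)→ 5
5 —HB8→ 5 —bump→ 5 = 5 —(−1)→ 4
4 —HB9→ 4 —bump→ 4 = 4 —(−1)→ 3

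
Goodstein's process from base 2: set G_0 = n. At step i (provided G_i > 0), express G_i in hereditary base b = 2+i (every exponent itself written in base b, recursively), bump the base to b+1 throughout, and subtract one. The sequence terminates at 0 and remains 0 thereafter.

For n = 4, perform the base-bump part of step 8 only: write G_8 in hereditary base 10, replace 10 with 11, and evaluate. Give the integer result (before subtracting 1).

254

(0) 4|_2 = 2^2 ↦ 3^3|_3 = 27 ⇒ 26
(1) 26|_3 = 2·3^2 + 2·3 + 2 ↦ 2·4^2 + 2·4 + 2|_4 = 42 ⇒ 41
(2) 41|_4 = 2·4^2 + 2·4 + 1 ↦ 2·5^2 + 2·5 + 1|_5 = 61 ⇒ 60
(3) 60|_5 = 2·5^2 + 2·5 ↦ 2·6^2 + 2·6|_6 = 84 ⇒ 83
(4) 83|_6 = 2·6^2 + 6 + 5 ↦ 2·7^2 + 7 + 5|_7 = 110 ⇒ 109
(5) 109|_7 = 2·7^2 + 7 + 4 ↦ 2·8^2 + 8 + 4|_8 = 140 ⇒ 139
(6) 139|_8 = 2·8^2 + 8 + 3 ↦ 2·9^2 + 9 + 3|_9 = 174 ⇒ 173
(7) 173|_9 = 2·9^2 + 9 + 2 ↦ 2·10^2 + 10 + 2|_10 = 212 ⇒ 211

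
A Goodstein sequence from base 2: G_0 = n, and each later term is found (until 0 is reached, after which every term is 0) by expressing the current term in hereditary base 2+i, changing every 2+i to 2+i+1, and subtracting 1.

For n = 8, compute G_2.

step 0: 8 = 2^(2 + 1); sub 3 for 2: 3^(3 + 1); = 81; G_1 = 81−1 = 80
step 1: 80 = 2·3^3 + 2·3^2 + 2·3 + 2; sub 4 for 3: 2·4^4 + 2·4^2 + 2·4 + 2; = 554; G_2 = 554−1 = 553
step 2: 553 = 2·4^4 + 2·4^2 + 2·4 + 1; sub 5 for 4: 2·5^5 + 2·5^2 + 2·5 + 1; = 6311; G_3 = 6311−1 = 6310

553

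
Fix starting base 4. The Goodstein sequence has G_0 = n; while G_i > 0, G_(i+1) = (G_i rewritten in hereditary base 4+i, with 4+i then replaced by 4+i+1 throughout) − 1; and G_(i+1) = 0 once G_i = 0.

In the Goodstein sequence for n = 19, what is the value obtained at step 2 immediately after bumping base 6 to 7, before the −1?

19 —HB4→ 4^2 + 3 —bump→ 5^2 + 3 = 28 —(−1)→ 27
27 —HB5→ 5^2 + 2 —bump→ 6^2 + 2 = 38 —(−1)→ 37

50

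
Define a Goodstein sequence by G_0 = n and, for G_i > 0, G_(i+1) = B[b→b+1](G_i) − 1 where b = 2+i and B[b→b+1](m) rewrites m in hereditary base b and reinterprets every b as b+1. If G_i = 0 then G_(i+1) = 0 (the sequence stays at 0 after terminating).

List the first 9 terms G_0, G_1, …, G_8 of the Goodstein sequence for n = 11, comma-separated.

[0] 11 ≡ 2^(2 + 1) + 2 + 1 (base 2). Lift 3: 85. −1: 84.
[1] 84 ≡ 3^(3 + 1) + 3 (base 3). Lift 4: 1028. −1: 1027.
[2] 1027 ≡ 4^(4 + 1) + 3 (base 4). Lift 5: 15628. −1: 15627.
[3] 15627 ≡ 5^(5 + 1) + 2 (base 5). Lift 6: 279938. −1: 279937.
[4] 279937 ≡ 6^(6 + 1) + 1 (base 6). Lift 7: 5764802. −1: 5764801.
[5] 5764801 ≡ 7^(7 + 1) (base 7). Lift 8: 134217728. −1: 134217727.
[6] 134217727 ≡ 7·8^8 + 7·8^7 + 7·8^6 + 7·8^5 + 7·8^4 + 7·8^3 + 7·8^2 + 7·8 + 7 (base 8). Lift 9: 2749609303. −1: 2749609302.
[7] 2749609302 ≡ 7·9^9 + 7·9^7 + 7·9^6 + 7·9^5 + 7·9^4 + 7·9^3 + 7·9^2 + 7·9 + 6 (base 9). Lift 10: 70077777776. −1: 70077777775.

11, 84, 1027, 15627, 279937, 5764801, 134217727, 2749609302, 70077777775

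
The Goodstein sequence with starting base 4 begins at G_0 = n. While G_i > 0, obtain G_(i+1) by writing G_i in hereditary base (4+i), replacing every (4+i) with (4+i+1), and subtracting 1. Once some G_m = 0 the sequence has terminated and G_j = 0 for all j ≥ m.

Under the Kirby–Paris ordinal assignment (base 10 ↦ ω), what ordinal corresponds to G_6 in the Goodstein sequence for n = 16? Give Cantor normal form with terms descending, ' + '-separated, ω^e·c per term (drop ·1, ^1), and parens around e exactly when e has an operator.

ω·3 + 9

i=0: 16 = 4^2 (b=4); 4→5: 5^2 = 25; 25−1 = 24
i=1: 24 = 4·5 + 4 (b=5); 5→6: 4·6 + 4 = 28; 28−1 = 27
i=2: 27 = 4·6 + 3 (b=6); 6→7: 4·7 + 3 = 31; 31−1 = 30
i=3: 30 = 4·7 + 2 (b=7); 7→8: 4·8 + 2 = 34; 34−1 = 33
i=4: 33 = 4·8 + 1 (b=8); 8→9: 4·9 + 1 = 37; 37−1 = 36
i=5: 36 = 4·9 (b=9); 9→10: 4·10 = 40; 40−1 = 39
i=6: 39 = 3·10 + 9 (b=10); 10→11: 3·11 + 9 = 42; 42−1 = 41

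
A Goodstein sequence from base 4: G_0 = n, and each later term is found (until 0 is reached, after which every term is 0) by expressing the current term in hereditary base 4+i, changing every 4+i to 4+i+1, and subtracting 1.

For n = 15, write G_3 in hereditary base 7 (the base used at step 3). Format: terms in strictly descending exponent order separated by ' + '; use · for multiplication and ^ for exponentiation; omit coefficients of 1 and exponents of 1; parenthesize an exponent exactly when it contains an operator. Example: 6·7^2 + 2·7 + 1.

3·7

i=0: 15 = 3·4 + 3 (b=4); 4→5: 3·5 + 3 = 18; 18−1 = 17
i=1: 17 = 3·5 + 2 (b=5); 5→6: 3·6 + 2 = 20; 20−1 = 19
i=2: 19 = 3·6 + 1 (b=6); 6→7: 3·7 + 1 = 22; 22−1 = 21
i=3: 21 = 3·7 (b=7); 7→8: 3·8 = 24; 24−1 = 23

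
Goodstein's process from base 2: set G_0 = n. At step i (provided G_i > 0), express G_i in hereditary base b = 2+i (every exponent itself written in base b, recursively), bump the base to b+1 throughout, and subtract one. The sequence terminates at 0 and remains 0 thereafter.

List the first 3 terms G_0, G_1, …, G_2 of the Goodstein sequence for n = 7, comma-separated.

7 —HB2→ 2^2 + 2 + 1 —bump→ 3^3 + 3 + 1 = 31 —(−1)→ 30
30 —HB3→ 3^3 + 3 —bump→ 4^4 + 4 = 260 —(−1)→ 259

7, 30, 259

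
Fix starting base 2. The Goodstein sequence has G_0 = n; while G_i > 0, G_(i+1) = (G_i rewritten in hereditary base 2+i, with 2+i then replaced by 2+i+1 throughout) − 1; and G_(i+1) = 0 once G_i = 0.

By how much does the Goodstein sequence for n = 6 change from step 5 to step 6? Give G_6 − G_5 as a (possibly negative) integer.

89204

G_0=6  [base 2] 2^2 + 2  →[2↦3]→  3^3 + 3 = 30  −1 ⇒ G_1=29
G_1=29  [base 3] 3^3 + 2  →[3↦4]→  4^4 + 2 = 258  −1 ⇒ G_2=257
G_2=257  [base 4] 4^4 + 1  →[4↦5]→  5^5 + 1 = 3126  −1 ⇒ G_3=3125
G_3=3125  [base 5] 5^5  →[5↦6]→  6^6 = 46656  −1 ⇒ G_4=46655
G_4=46655  [base 6] 5·6^5 + 5·6^4 + 5·6^3 + 5·6^2 + 5·6 + 5  →[6↦7]→  5·7^5 + 5·7^4 + 5·7^3 + 5·7^2 + 5·7 + 5 = 98040  −1 ⇒ G_5=98039
G_5=98039  [base 7] 5·7^5 + 5·7^4 + 5·7^3 + 5·7^2 + 5·7 + 4  →[7↦8]→  5·8^5 + 5·8^4 + 5·8^3 + 5·8^2 + 5·8 + 4 = 187244  −1 ⇒ G_6=187243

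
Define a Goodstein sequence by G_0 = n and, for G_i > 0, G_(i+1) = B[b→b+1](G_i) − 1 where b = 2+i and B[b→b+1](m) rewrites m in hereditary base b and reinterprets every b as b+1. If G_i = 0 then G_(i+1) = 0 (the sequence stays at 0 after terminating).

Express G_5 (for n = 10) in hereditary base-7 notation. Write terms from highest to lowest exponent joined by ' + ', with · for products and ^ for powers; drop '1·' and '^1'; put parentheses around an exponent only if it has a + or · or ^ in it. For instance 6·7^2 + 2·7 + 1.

10 —HB2→ 2^(2 + 1) + 2 —bump→ 3^(3 + 1) + 3 = 84 —(−1)→ 83
83 —HB3→ 3^(3 + 1) + 2 —bump→ 4^(4 + 1) + 2 = 1026 —(−1)→ 1025
1025 —HB4→ 4^(4 + 1) + 1 —bump→ 5^(5 + 1) + 1 = 15626 —(−1)→ 15625
15625 —HB5→ 5^(5 + 1) —bump→ 6^(6 + 1) = 279936 —(−1)→ 279935
279935 —HB6→ 5·6^6 + 5·6^5 + 5·6^4 + 5·6^3 + 5·6^2 + 5·6 + 5 —bump→ 5·7^7 + 5·7^5 + 5·7^4 + 5·7^3 + 5·7^2 + 5·7 + 5 = 4215755 —(−1)→ 4215754
4215754 —HB7→ 5·7^7 + 5·7^5 + 5·7^4 + 5·7^3 + 5·7^2 + 5·7 + 4 —bump→ 5·8^8 + 5·8^5 + 5·8^4 + 5·8^3 + 5·8^2 + 5·8 + 4 = 84073324 —(−1)→ 84073323

5·7^7 + 5·7^5 + 5·7^4 + 5·7^3 + 5·7^2 + 5·7 + 4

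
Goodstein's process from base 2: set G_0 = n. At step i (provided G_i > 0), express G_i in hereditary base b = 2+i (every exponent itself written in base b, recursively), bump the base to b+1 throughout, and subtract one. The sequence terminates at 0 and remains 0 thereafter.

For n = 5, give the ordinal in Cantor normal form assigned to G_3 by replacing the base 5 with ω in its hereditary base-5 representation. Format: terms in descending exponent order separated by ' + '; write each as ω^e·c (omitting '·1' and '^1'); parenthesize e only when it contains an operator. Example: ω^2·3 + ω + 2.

5 —HB2→ 2^2 + 1 —bump→ 3^3 + 1 = 28 —(−1)→ 27
27 —HB3→ 3^3 —bump→ 4^4 = 256 —(−1)→ 255
255 —HB4→ 3·4^3 + 3·4^2 + 3·4 + 3 —bump→ 3·5^3 + 3·5^2 + 3·5 + 3 = 468 —(−1)→ 467
467 —HB5→ 3·5^3 + 3·5^2 + 3·5 + 2 —bump→ 3·6^3 + 3·6^2 + 3·6 + 2 = 776 —(−1)→ 775

ω^3·3 + ω^2·3 + ω·3 + 2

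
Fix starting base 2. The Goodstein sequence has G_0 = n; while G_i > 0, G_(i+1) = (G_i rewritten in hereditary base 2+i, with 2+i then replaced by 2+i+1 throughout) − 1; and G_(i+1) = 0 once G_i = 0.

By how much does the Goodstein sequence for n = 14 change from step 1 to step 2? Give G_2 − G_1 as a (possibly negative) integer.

G_0=14  [base 2] 2^(2 + 1) + 2^2 + 2  →[2↦3]→  3^(3 + 1) + 3^3 + 3 = 111  −1 ⇒ G_1=110
G_1=110  [base 3] 3^(3 + 1) + 3^3 + 2  →[3↦4]→  4^(4 + 1) + 4^4 + 2 = 1282  −1 ⇒ G_2=1281

1171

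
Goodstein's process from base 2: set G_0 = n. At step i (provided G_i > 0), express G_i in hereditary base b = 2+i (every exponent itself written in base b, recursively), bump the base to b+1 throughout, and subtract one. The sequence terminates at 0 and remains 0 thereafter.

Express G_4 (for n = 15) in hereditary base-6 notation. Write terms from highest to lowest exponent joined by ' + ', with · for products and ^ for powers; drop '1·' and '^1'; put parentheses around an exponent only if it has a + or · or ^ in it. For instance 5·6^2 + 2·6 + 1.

base 2: 15 = 2^(2 + 1) + 2^2 + 2 + 1; at 3: 3^(3 + 1) + 3^3 + 3 + 1 = 112; next = 111
base 3: 111 = 3^(3 + 1) + 3^3 + 3; at 4: 4^(4 + 1) + 4^4 + 4 = 1284; next = 1283
base 4: 1283 = 4^(4 + 1) + 4^4 + 3; at 5: 5^(5 + 1) + 5^5 + 3 = 18753; next = 18752
base 5: 18752 = 5^(5 + 1) + 5^5 + 2; at 6: 6^(6 + 1) + 6^6 + 2 = 326594; next = 326593

6^(6 + 1) + 6^6 + 1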